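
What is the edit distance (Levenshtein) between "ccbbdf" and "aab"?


Computing edit distance: "ccbbdf" -> "aab"
DP table:
           a    a    b
      0    1    2    3
  c   1    1    2    3
  c   2    2    2    3
  b   3    3    3    2
  b   4    4    4    3
  d   5    5    5    4
  f   6    6    6    5
Edit distance = dp[6][3] = 5

5


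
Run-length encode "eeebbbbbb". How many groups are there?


Input: eeebbbbbb
Scanning for consecutive runs:
  Group 1: 'e' x 3 (positions 0-2)
  Group 2: 'b' x 6 (positions 3-8)
Total groups: 2

2


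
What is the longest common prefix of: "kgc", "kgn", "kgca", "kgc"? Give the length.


Words: kgc, kgn, kgca, kgc
  Position 0: all 'k' => match
  Position 1: all 'g' => match
  Position 2: ('c', 'n', 'c', 'c') => mismatch, stop
LCP = "kg" (length 2)

2


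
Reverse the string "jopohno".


Input: jopohno
Reading characters right to left:
  Position 6: 'o'
  Position 5: 'n'
  Position 4: 'h'
  Position 3: 'o'
  Position 2: 'p'
  Position 1: 'o'
  Position 0: 'j'
Reversed: onhopoj

onhopoj


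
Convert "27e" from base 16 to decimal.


Input: "27e" in base 16
Positional expansion:
  Digit '2' (value 2) x 16^2 = 512
  Digit '7' (value 7) x 16^1 = 112
  Digit 'e' (value 14) x 16^0 = 14
Sum = 638

638


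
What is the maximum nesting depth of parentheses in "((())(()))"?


Input: "((())(()))"
Tracking depth:
  Position 0 '(': depth becomes 1
  Position 1 '(': depth becomes 2
  Position 2 '(': depth becomes 3
  Position 3 ')': depth becomes 2
  Position 4 ')': depth becomes 1
  Position 5 '(': depth becomes 2
  Position 6 '(': depth becomes 3
  Position 7 ')': depth becomes 2
  Position 8 ')': depth becomes 1
  Position 9 ')': depth becomes 0
Maximum depth reached: 3

3


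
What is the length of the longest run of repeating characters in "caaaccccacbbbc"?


Input: "caaaccccacbbbc"
Scanning for longest run:
  Position 1 ('a'): new char, reset run to 1
  Position 2 ('a'): continues run of 'a', length=2
  Position 3 ('a'): continues run of 'a', length=3
  Position 4 ('c'): new char, reset run to 1
  Position 5 ('c'): continues run of 'c', length=2
  Position 6 ('c'): continues run of 'c', length=3
  Position 7 ('c'): continues run of 'c', length=4
  Position 8 ('a'): new char, reset run to 1
  Position 9 ('c'): new char, reset run to 1
  Position 10 ('b'): new char, reset run to 1
  Position 11 ('b'): continues run of 'b', length=2
  Position 12 ('b'): continues run of 'b', length=3
  Position 13 ('c'): new char, reset run to 1
Longest run: 'c' with length 4

4


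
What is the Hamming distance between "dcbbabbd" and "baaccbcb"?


Comparing "dcbbabbd" and "baaccbcb" position by position:
  Position 0: 'd' vs 'b' => differ
  Position 1: 'c' vs 'a' => differ
  Position 2: 'b' vs 'a' => differ
  Position 3: 'b' vs 'c' => differ
  Position 4: 'a' vs 'c' => differ
  Position 5: 'b' vs 'b' => same
  Position 6: 'b' vs 'c' => differ
  Position 7: 'd' vs 'b' => differ
Total differences (Hamming distance): 7

7


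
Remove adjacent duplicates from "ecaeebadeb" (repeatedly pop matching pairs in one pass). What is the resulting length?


Input: ecaeebadeb
Stack-based adjacent duplicate removal:
  Read 'e': push. Stack: e
  Read 'c': push. Stack: ec
  Read 'a': push. Stack: eca
  Read 'e': push. Stack: ecae
  Read 'e': matches stack top 'e' => pop. Stack: eca
  Read 'b': push. Stack: ecab
  Read 'a': push. Stack: ecaba
  Read 'd': push. Stack: ecabad
  Read 'e': push. Stack: ecabade
  Read 'b': push. Stack: ecabadeb
Final stack: "ecabadeb" (length 8)

8


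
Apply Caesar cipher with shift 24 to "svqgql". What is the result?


Caesar cipher: shift "svqgql" by 24
  's' (pos 18) + 24 = pos 16 = 'q'
  'v' (pos 21) + 24 = pos 19 = 't'
  'q' (pos 16) + 24 = pos 14 = 'o'
  'g' (pos 6) + 24 = pos 4 = 'e'
  'q' (pos 16) + 24 = pos 14 = 'o'
  'l' (pos 11) + 24 = pos 9 = 'j'
Result: qtoeoj

qtoeoj


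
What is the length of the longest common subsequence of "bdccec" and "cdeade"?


LCS of "bdccec" and "cdeade"
DP table:
           c    d    e    a    d    e
      0    0    0    0    0    0    0
  b   0    0    0    0    0    0    0
  d   0    0    1    1    1    1    1
  c   0    1    1    1    1    1    1
  c   0    1    1    1    1    1    1
  e   0    1    1    2    2    2    2
  c   0    1    1    2    2    2    2
LCS length = dp[6][6] = 2

2


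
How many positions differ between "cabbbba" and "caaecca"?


Comparing "cabbbba" and "caaecca" position by position:
  Position 0: 'c' vs 'c' => same
  Position 1: 'a' vs 'a' => same
  Position 2: 'b' vs 'a' => DIFFER
  Position 3: 'b' vs 'e' => DIFFER
  Position 4: 'b' vs 'c' => DIFFER
  Position 5: 'b' vs 'c' => DIFFER
  Position 6: 'a' vs 'a' => same
Positions that differ: 4

4


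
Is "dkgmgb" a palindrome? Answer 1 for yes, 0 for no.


Input: dkgmgb
Reversed: bgmgkd
  Compare pos 0 ('d') with pos 5 ('b'): MISMATCH
  Compare pos 1 ('k') with pos 4 ('g'): MISMATCH
  Compare pos 2 ('g') with pos 3 ('m'): MISMATCH
Result: not a palindrome

0


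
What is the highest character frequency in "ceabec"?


Input: ceabec
Character counts:
  'a': 1
  'b': 1
  'c': 2
  'e': 2
Maximum frequency: 2

2


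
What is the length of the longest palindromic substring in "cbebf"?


Input: "cbebf"
Checking substrings for palindromes:
  [1:4] "beb" (len 3) => palindrome
Longest palindromic substring: "beb" with length 3

3


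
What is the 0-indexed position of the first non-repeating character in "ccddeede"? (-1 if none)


Input: ccddeede
Character frequencies:
  'c': 2
  'd': 3
  'e': 3
Scanning left to right for freq == 1:
  Position 0 ('c'): freq=2, skip
  Position 1 ('c'): freq=2, skip
  Position 2 ('d'): freq=3, skip
  Position 3 ('d'): freq=3, skip
  Position 4 ('e'): freq=3, skip
  Position 5 ('e'): freq=3, skip
  Position 6 ('d'): freq=3, skip
  Position 7 ('e'): freq=3, skip
  No unique character found => answer = -1

-1


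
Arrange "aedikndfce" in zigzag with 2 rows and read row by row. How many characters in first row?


Zigzag "aedikndfce" into 2 rows:
Placing characters:
  'a' => row 0
  'e' => row 1
  'd' => row 0
  'i' => row 1
  'k' => row 0
  'n' => row 1
  'd' => row 0
  'f' => row 1
  'c' => row 0
  'e' => row 1
Rows:
  Row 0: "adkdc"
  Row 1: "einfe"
First row length: 5

5


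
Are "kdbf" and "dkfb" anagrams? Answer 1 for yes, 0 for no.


Strings: "kdbf", "dkfb"
Sorted first:  bdfk
Sorted second: bdfk
Sorted forms match => anagrams

1


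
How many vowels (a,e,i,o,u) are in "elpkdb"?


Input: elpkdb
Checking each character:
  'e' at position 0: vowel (running total: 1)
  'l' at position 1: consonant
  'p' at position 2: consonant
  'k' at position 3: consonant
  'd' at position 4: consonant
  'b' at position 5: consonant
Total vowels: 1

1


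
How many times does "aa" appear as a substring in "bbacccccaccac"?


Searching for "aa" in "bbacccccaccac"
Scanning each position:
  Position 0: "bb" => no
  Position 1: "ba" => no
  Position 2: "ac" => no
  Position 3: "cc" => no
  Position 4: "cc" => no
  Position 5: "cc" => no
  Position 6: "cc" => no
  Position 7: "ca" => no
  Position 8: "ac" => no
  Position 9: "cc" => no
  Position 10: "ca" => no
  Position 11: "ac" => no
Total occurrences: 0

0


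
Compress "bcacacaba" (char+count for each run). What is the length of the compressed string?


Input: bcacacaba
Runs:
  'b' x 1 => "b1"
  'c' x 1 => "c1"
  'a' x 1 => "a1"
  'c' x 1 => "c1"
  'a' x 1 => "a1"
  'c' x 1 => "c1"
  'a' x 1 => "a1"
  'b' x 1 => "b1"
  'a' x 1 => "a1"
Compressed: "b1c1a1c1a1c1a1b1a1"
Compressed length: 18

18


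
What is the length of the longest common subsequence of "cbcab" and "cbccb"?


LCS of "cbcab" and "cbccb"
DP table:
           c    b    c    c    b
      0    0    0    0    0    0
  c   0    1    1    1    1    1
  b   0    1    2    2    2    2
  c   0    1    2    3    3    3
  a   0    1    2    3    3    3
  b   0    1    2    3    3    4
LCS length = dp[5][5] = 4

4


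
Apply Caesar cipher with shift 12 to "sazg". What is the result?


Caesar cipher: shift "sazg" by 12
  's' (pos 18) + 12 = pos 4 = 'e'
  'a' (pos 0) + 12 = pos 12 = 'm'
  'z' (pos 25) + 12 = pos 11 = 'l'
  'g' (pos 6) + 12 = pos 18 = 's'
Result: emls

emls


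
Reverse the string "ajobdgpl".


Input: ajobdgpl
Reading characters right to left:
  Position 7: 'l'
  Position 6: 'p'
  Position 5: 'g'
  Position 4: 'd'
  Position 3: 'b'
  Position 2: 'o'
  Position 1: 'j'
  Position 0: 'a'
Reversed: lpgdboja

lpgdboja


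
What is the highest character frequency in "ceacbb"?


Input: ceacbb
Character counts:
  'a': 1
  'b': 2
  'c': 2
  'e': 1
Maximum frequency: 2

2


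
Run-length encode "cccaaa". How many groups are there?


Input: cccaaa
Scanning for consecutive runs:
  Group 1: 'c' x 3 (positions 0-2)
  Group 2: 'a' x 3 (positions 3-5)
Total groups: 2

2


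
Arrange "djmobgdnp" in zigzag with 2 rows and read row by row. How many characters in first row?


Zigzag "djmobgdnp" into 2 rows:
Placing characters:
  'd' => row 0
  'j' => row 1
  'm' => row 0
  'o' => row 1
  'b' => row 0
  'g' => row 1
  'd' => row 0
  'n' => row 1
  'p' => row 0
Rows:
  Row 0: "dmbdp"
  Row 1: "jogn"
First row length: 5

5


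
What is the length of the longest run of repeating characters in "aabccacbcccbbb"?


Input: "aabccacbcccbbb"
Scanning for longest run:
  Position 1 ('a'): continues run of 'a', length=2
  Position 2 ('b'): new char, reset run to 1
  Position 3 ('c'): new char, reset run to 1
  Position 4 ('c'): continues run of 'c', length=2
  Position 5 ('a'): new char, reset run to 1
  Position 6 ('c'): new char, reset run to 1
  Position 7 ('b'): new char, reset run to 1
  Position 8 ('c'): new char, reset run to 1
  Position 9 ('c'): continues run of 'c', length=2
  Position 10 ('c'): continues run of 'c', length=3
  Position 11 ('b'): new char, reset run to 1
  Position 12 ('b'): continues run of 'b', length=2
  Position 13 ('b'): continues run of 'b', length=3
Longest run: 'c' with length 3

3


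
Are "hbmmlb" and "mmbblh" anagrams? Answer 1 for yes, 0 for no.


Strings: "hbmmlb", "mmbblh"
Sorted first:  bbhlmm
Sorted second: bbhlmm
Sorted forms match => anagrams

1


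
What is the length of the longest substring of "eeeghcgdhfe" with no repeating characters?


Input: "eeeghcgdhfe"
Sliding window (track last position of each char):
  Position 0 ('e'): window [0,0] length 1 -- new best
  Position 1 ('e'): repeat (last at 0), move window start to 1
  Position 1 ('e'): window [1,1] length 1
  Position 2 ('e'): repeat (last at 1), move window start to 2
  Position 2 ('e'): window [2,2] length 1
  Position 3 ('g'): window [2,3] length 2 -- new best
  Position 4 ('h'): window [2,4] length 3 -- new best
  Position 5 ('c'): window [2,5] length 4 -- new best
  Position 6 ('g'): repeat (last at 3), move window start to 4
  Position 6 ('g'): window [4,6] length 3
  Position 7 ('d'): window [4,7] length 4
  Position 8 ('h'): repeat (last at 4), move window start to 5
  Position 8 ('h'): window [5,8] length 4
  Position 9 ('f'): window [5,9] length 5 -- new best
  Position 10 ('e'): window [5,10] length 6 -- new best
Longest substring with no repeats: "cgdhfe" with length 6

6


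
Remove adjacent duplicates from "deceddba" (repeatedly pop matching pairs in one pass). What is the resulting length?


Input: deceddba
Stack-based adjacent duplicate removal:
  Read 'd': push. Stack: d
  Read 'e': push. Stack: de
  Read 'c': push. Stack: dec
  Read 'e': push. Stack: dece
  Read 'd': push. Stack: deced
  Read 'd': matches stack top 'd' => pop. Stack: dece
  Read 'b': push. Stack: deceb
  Read 'a': push. Stack: deceba
Final stack: "deceba" (length 6)

6


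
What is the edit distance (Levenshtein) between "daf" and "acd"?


Computing edit distance: "daf" -> "acd"
DP table:
           a    c    d
      0    1    2    3
  d   1    1    2    2
  a   2    1    2    3
  f   3    2    2    3
Edit distance = dp[3][3] = 3

3


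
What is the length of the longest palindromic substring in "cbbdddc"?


Input: "cbbdddc"
Checking substrings for palindromes:
  [3:6] "ddd" (len 3) => palindrome
  [1:3] "bb" (len 2) => palindrome
  [3:5] "dd" (len 2) => palindrome
  [4:6] "dd" (len 2) => palindrome
Longest palindromic substring: "ddd" with length 3

3


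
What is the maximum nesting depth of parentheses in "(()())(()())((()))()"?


Input: "(()())(()())((()))()"
Tracking depth:
  Position 0 '(': depth becomes 1
  Position 1 '(': depth becomes 2
  Position 2 ')': depth becomes 1
  Position 3 '(': depth becomes 2
  Position 4 ')': depth becomes 1
  Position 5 ')': depth becomes 0
  Position 6 '(': depth becomes 1
  Position 7 '(': depth becomes 2
  Position 8 ')': depth becomes 1
  Position 9 '(': depth becomes 2
  Position 10 ')': depth becomes 1
  Position 11 ')': depth becomes 0
  Position 12 '(': depth becomes 1
  Position 13 '(': depth becomes 2
  Position 14 '(': depth becomes 3
  Position 15 ')': depth becomes 2
  Position 16 ')': depth becomes 1
  Position 17 ')': depth becomes 0
  Position 18 '(': depth becomes 1
  Position 19 ')': depth becomes 0
Maximum depth reached: 3

3


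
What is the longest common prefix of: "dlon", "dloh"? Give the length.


Words: dlon, dloh
  Position 0: all 'd' => match
  Position 1: all 'l' => match
  Position 2: all 'o' => match
  Position 3: ('n', 'h') => mismatch, stop
LCP = "dlo" (length 3)

3


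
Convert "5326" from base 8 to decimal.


Input: "5326" in base 8
Positional expansion:
  Digit '5' (value 5) x 8^3 = 2560
  Digit '3' (value 3) x 8^2 = 192
  Digit '2' (value 2) x 8^1 = 16
  Digit '6' (value 6) x 8^0 = 6
Sum = 2774

2774


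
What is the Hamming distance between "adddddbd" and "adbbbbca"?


Comparing "adddddbd" and "adbbbbca" position by position:
  Position 0: 'a' vs 'a' => same
  Position 1: 'd' vs 'd' => same
  Position 2: 'd' vs 'b' => differ
  Position 3: 'd' vs 'b' => differ
  Position 4: 'd' vs 'b' => differ
  Position 5: 'd' vs 'b' => differ
  Position 6: 'b' vs 'c' => differ
  Position 7: 'd' vs 'a' => differ
Total differences (Hamming distance): 6

6


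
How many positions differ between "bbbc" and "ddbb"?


Comparing "bbbc" and "ddbb" position by position:
  Position 0: 'b' vs 'd' => DIFFER
  Position 1: 'b' vs 'd' => DIFFER
  Position 2: 'b' vs 'b' => same
  Position 3: 'c' vs 'b' => DIFFER
Positions that differ: 3

3


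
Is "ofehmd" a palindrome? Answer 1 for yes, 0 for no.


Input: ofehmd
Reversed: dmhefo
  Compare pos 0 ('o') with pos 5 ('d'): MISMATCH
  Compare pos 1 ('f') with pos 4 ('m'): MISMATCH
  Compare pos 2 ('e') with pos 3 ('h'): MISMATCH
Result: not a palindrome

0


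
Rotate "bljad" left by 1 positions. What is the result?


Input: "bljad", rotate left by 1
First 1 characters: "b"
Remaining characters: "ljad"
Concatenate remaining + first: "ljad" + "b" = "ljadb"

ljadb


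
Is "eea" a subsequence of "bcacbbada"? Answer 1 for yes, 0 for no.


Check if "eea" is a subsequence of "bcacbbada"
Greedy scan:
  Position 0 ('b'): no match needed
  Position 1 ('c'): no match needed
  Position 2 ('a'): no match needed
  Position 3 ('c'): no match needed
  Position 4 ('b'): no match needed
  Position 5 ('b'): no match needed
  Position 6 ('a'): no match needed
  Position 7 ('d'): no match needed
  Position 8 ('a'): no match needed
Only matched 0/3 characters => not a subsequence

0


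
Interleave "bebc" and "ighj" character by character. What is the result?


Interleaving "bebc" and "ighj":
  Position 0: 'b' from first, 'i' from second => "bi"
  Position 1: 'e' from first, 'g' from second => "eg"
  Position 2: 'b' from first, 'h' from second => "bh"
  Position 3: 'c' from first, 'j' from second => "cj"
Result: biegbhcj

biegbhcj


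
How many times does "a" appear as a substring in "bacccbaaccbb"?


Searching for "a" in "bacccbaaccbb"
Scanning each position:
  Position 0: "b" => no
  Position 1: "a" => MATCH
  Position 2: "c" => no
  Position 3: "c" => no
  Position 4: "c" => no
  Position 5: "b" => no
  Position 6: "a" => MATCH
  Position 7: "a" => MATCH
  Position 8: "c" => no
  Position 9: "c" => no
  Position 10: "b" => no
  Position 11: "b" => no
Total occurrences: 3

3


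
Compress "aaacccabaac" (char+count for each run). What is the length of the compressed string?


Input: aaacccabaac
Runs:
  'a' x 3 => "a3"
  'c' x 3 => "c3"
  'a' x 1 => "a1"
  'b' x 1 => "b1"
  'a' x 2 => "a2"
  'c' x 1 => "c1"
Compressed: "a3c3a1b1a2c1"
Compressed length: 12

12


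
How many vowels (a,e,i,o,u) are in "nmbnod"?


Input: nmbnod
Checking each character:
  'n' at position 0: consonant
  'm' at position 1: consonant
  'b' at position 2: consonant
  'n' at position 3: consonant
  'o' at position 4: vowel (running total: 1)
  'd' at position 5: consonant
Total vowels: 1

1


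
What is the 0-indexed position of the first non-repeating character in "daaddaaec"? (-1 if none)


Input: daaddaaec
Character frequencies:
  'a': 4
  'c': 1
  'd': 3
  'e': 1
Scanning left to right for freq == 1:
  Position 0 ('d'): freq=3, skip
  Position 1 ('a'): freq=4, skip
  Position 2 ('a'): freq=4, skip
  Position 3 ('d'): freq=3, skip
  Position 4 ('d'): freq=3, skip
  Position 5 ('a'): freq=4, skip
  Position 6 ('a'): freq=4, skip
  Position 7 ('e'): unique! => answer = 7

7


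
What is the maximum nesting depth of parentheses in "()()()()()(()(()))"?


Input: "()()()()()(()(()))"
Tracking depth:
  Position 0 '(': depth becomes 1
  Position 1 ')': depth becomes 0
  Position 2 '(': depth becomes 1
  Position 3 ')': depth becomes 0
  Position 4 '(': depth becomes 1
  Position 5 ')': depth becomes 0
  Position 6 '(': depth becomes 1
  Position 7 ')': depth becomes 0
  Position 8 '(': depth becomes 1
  Position 9 ')': depth becomes 0
  Position 10 '(': depth becomes 1
  Position 11 '(': depth becomes 2
  Position 12 ')': depth becomes 1
  Position 13 '(': depth becomes 2
  Position 14 '(': depth becomes 3
  Position 15 ')': depth becomes 2
  Position 16 ')': depth becomes 1
  Position 17 ')': depth becomes 0
Maximum depth reached: 3

3


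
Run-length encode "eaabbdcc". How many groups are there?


Input: eaabbdcc
Scanning for consecutive runs:
  Group 1: 'e' x 1 (positions 0-0)
  Group 2: 'a' x 2 (positions 1-2)
  Group 3: 'b' x 2 (positions 3-4)
  Group 4: 'd' x 1 (positions 5-5)
  Group 5: 'c' x 2 (positions 6-7)
Total groups: 5

5


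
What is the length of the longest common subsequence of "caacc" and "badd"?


LCS of "caacc" and "badd"
DP table:
           b    a    d    d
      0    0    0    0    0
  c   0    0    0    0    0
  a   0    0    1    1    1
  a   0    0    1    1    1
  c   0    0    1    1    1
  c   0    0    1    1    1
LCS length = dp[5][4] = 1

1


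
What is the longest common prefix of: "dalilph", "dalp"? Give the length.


Words: dalilph, dalp
  Position 0: all 'd' => match
  Position 1: all 'a' => match
  Position 2: all 'l' => match
  Position 3: ('i', 'p') => mismatch, stop
LCP = "dal" (length 3)

3


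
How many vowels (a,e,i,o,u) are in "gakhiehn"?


Input: gakhiehn
Checking each character:
  'g' at position 0: consonant
  'a' at position 1: vowel (running total: 1)
  'k' at position 2: consonant
  'h' at position 3: consonant
  'i' at position 4: vowel (running total: 2)
  'e' at position 5: vowel (running total: 3)
  'h' at position 6: consonant
  'n' at position 7: consonant
Total vowels: 3

3


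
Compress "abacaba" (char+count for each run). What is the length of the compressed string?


Input: abacaba
Runs:
  'a' x 1 => "a1"
  'b' x 1 => "b1"
  'a' x 1 => "a1"
  'c' x 1 => "c1"
  'a' x 1 => "a1"
  'b' x 1 => "b1"
  'a' x 1 => "a1"
Compressed: "a1b1a1c1a1b1a1"
Compressed length: 14

14


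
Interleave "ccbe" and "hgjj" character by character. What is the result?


Interleaving "ccbe" and "hgjj":
  Position 0: 'c' from first, 'h' from second => "ch"
  Position 1: 'c' from first, 'g' from second => "cg"
  Position 2: 'b' from first, 'j' from second => "bj"
  Position 3: 'e' from first, 'j' from second => "ej"
Result: chcgbjej

chcgbjej


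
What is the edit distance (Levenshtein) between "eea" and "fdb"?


Computing edit distance: "eea" -> "fdb"
DP table:
           f    d    b
      0    1    2    3
  e   1    1    2    3
  e   2    2    2    3
  a   3    3    3    3
Edit distance = dp[3][3] = 3

3


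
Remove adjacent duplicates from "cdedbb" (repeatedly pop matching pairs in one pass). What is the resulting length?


Input: cdedbb
Stack-based adjacent duplicate removal:
  Read 'c': push. Stack: c
  Read 'd': push. Stack: cd
  Read 'e': push. Stack: cde
  Read 'd': push. Stack: cded
  Read 'b': push. Stack: cdedb
  Read 'b': matches stack top 'b' => pop. Stack: cded
Final stack: "cded" (length 4)

4


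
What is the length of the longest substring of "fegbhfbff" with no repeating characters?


Input: "fegbhfbff"
Sliding window (track last position of each char):
  Position 0 ('f'): window [0,0] length 1 -- new best
  Position 1 ('e'): window [0,1] length 2 -- new best
  Position 2 ('g'): window [0,2] length 3 -- new best
  Position 3 ('b'): window [0,3] length 4 -- new best
  Position 4 ('h'): window [0,4] length 5 -- new best
  Position 5 ('f'): repeat (last at 0), move window start to 1
  Position 5 ('f'): window [1,5] length 5
  Position 6 ('b'): repeat (last at 3), move window start to 4
  Position 6 ('b'): window [4,6] length 3
  Position 7 ('f'): repeat (last at 5), move window start to 6
  Position 7 ('f'): window [6,7] length 2
  Position 8 ('f'): repeat (last at 7), move window start to 8
  Position 8 ('f'): window [8,8] length 1
Longest substring with no repeats: "fegbh" with length 5

5


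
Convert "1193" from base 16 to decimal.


Input: "1193" in base 16
Positional expansion:
  Digit '1' (value 1) x 16^3 = 4096
  Digit '1' (value 1) x 16^2 = 256
  Digit '9' (value 9) x 16^1 = 144
  Digit '3' (value 3) x 16^0 = 3
Sum = 4499

4499


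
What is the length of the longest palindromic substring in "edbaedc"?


Input: "edbaedc"
Checking substrings for palindromes:
  No multi-char palindromic substrings found
Longest palindromic substring: "e" with length 1

1


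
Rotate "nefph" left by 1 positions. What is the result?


Input: "nefph", rotate left by 1
First 1 characters: "n"
Remaining characters: "efph"
Concatenate remaining + first: "efph" + "n" = "efphn"

efphn


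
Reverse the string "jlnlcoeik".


Input: jlnlcoeik
Reading characters right to left:
  Position 8: 'k'
  Position 7: 'i'
  Position 6: 'e'
  Position 5: 'o'
  Position 4: 'c'
  Position 3: 'l'
  Position 2: 'n'
  Position 1: 'l'
  Position 0: 'j'
Reversed: kieoclnlj

kieoclnlj


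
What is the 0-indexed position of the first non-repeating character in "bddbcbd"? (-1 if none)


Input: bddbcbd
Character frequencies:
  'b': 3
  'c': 1
  'd': 3
Scanning left to right for freq == 1:
  Position 0 ('b'): freq=3, skip
  Position 1 ('d'): freq=3, skip
  Position 2 ('d'): freq=3, skip
  Position 3 ('b'): freq=3, skip
  Position 4 ('c'): unique! => answer = 4

4


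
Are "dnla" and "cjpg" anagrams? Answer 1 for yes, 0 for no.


Strings: "dnla", "cjpg"
Sorted first:  adln
Sorted second: cgjp
Differ at position 0: 'a' vs 'c' => not anagrams

0


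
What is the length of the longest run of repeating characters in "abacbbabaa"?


Input: "abacbbabaa"
Scanning for longest run:
  Position 1 ('b'): new char, reset run to 1
  Position 2 ('a'): new char, reset run to 1
  Position 3 ('c'): new char, reset run to 1
  Position 4 ('b'): new char, reset run to 1
  Position 5 ('b'): continues run of 'b', length=2
  Position 6 ('a'): new char, reset run to 1
  Position 7 ('b'): new char, reset run to 1
  Position 8 ('a'): new char, reset run to 1
  Position 9 ('a'): continues run of 'a', length=2
Longest run: 'b' with length 2

2


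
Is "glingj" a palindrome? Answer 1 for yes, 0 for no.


Input: glingj
Reversed: jgnilg
  Compare pos 0 ('g') with pos 5 ('j'): MISMATCH
  Compare pos 1 ('l') with pos 4 ('g'): MISMATCH
  Compare pos 2 ('i') with pos 3 ('n'): MISMATCH
Result: not a palindrome

0


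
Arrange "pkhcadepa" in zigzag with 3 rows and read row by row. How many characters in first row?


Zigzag "pkhcadepa" into 3 rows:
Placing characters:
  'p' => row 0
  'k' => row 1
  'h' => row 2
  'c' => row 1
  'a' => row 0
  'd' => row 1
  'e' => row 2
  'p' => row 1
  'a' => row 0
Rows:
  Row 0: "paa"
  Row 1: "kcdp"
  Row 2: "he"
First row length: 3

3


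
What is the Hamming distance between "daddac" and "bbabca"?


Comparing "daddac" and "bbabca" position by position:
  Position 0: 'd' vs 'b' => differ
  Position 1: 'a' vs 'b' => differ
  Position 2: 'd' vs 'a' => differ
  Position 3: 'd' vs 'b' => differ
  Position 4: 'a' vs 'c' => differ
  Position 5: 'c' vs 'a' => differ
Total differences (Hamming distance): 6

6


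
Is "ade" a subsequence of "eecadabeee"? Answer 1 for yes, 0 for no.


Check if "ade" is a subsequence of "eecadabeee"
Greedy scan:
  Position 0 ('e'): no match needed
  Position 1 ('e'): no match needed
  Position 2 ('c'): no match needed
  Position 3 ('a'): matches sub[0] = 'a'
  Position 4 ('d'): matches sub[1] = 'd'
  Position 5 ('a'): no match needed
  Position 6 ('b'): no match needed
  Position 7 ('e'): matches sub[2] = 'e'
  Position 8 ('e'): no match needed
  Position 9 ('e'): no match needed
All 3 characters matched => is a subsequence

1


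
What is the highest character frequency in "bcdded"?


Input: bcdded
Character counts:
  'b': 1
  'c': 1
  'd': 3
  'e': 1
Maximum frequency: 3

3


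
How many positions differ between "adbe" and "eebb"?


Comparing "adbe" and "eebb" position by position:
  Position 0: 'a' vs 'e' => DIFFER
  Position 1: 'd' vs 'e' => DIFFER
  Position 2: 'b' vs 'b' => same
  Position 3: 'e' vs 'b' => DIFFER
Positions that differ: 3

3


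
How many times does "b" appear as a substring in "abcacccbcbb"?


Searching for "b" in "abcacccbcbb"
Scanning each position:
  Position 0: "a" => no
  Position 1: "b" => MATCH
  Position 2: "c" => no
  Position 3: "a" => no
  Position 4: "c" => no
  Position 5: "c" => no
  Position 6: "c" => no
  Position 7: "b" => MATCH
  Position 8: "c" => no
  Position 9: "b" => MATCH
  Position 10: "b" => MATCH
Total occurrences: 4

4


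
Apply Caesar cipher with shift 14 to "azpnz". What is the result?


Caesar cipher: shift "azpnz" by 14
  'a' (pos 0) + 14 = pos 14 = 'o'
  'z' (pos 25) + 14 = pos 13 = 'n'
  'p' (pos 15) + 14 = pos 3 = 'd'
  'n' (pos 13) + 14 = pos 1 = 'b'
  'z' (pos 25) + 14 = pos 13 = 'n'
Result: ondbn

ondbn


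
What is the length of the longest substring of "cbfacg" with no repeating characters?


Input: "cbfacg"
Sliding window (track last position of each char):
  Position 0 ('c'): window [0,0] length 1 -- new best
  Position 1 ('b'): window [0,1] length 2 -- new best
  Position 2 ('f'): window [0,2] length 3 -- new best
  Position 3 ('a'): window [0,3] length 4 -- new best
  Position 4 ('c'): repeat (last at 0), move window start to 1
  Position 4 ('c'): window [1,4] length 4
  Position 5 ('g'): window [1,5] length 5 -- new best
Longest substring with no repeats: "bfacg" with length 5

5


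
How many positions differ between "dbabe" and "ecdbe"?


Comparing "dbabe" and "ecdbe" position by position:
  Position 0: 'd' vs 'e' => DIFFER
  Position 1: 'b' vs 'c' => DIFFER
  Position 2: 'a' vs 'd' => DIFFER
  Position 3: 'b' vs 'b' => same
  Position 4: 'e' vs 'e' => same
Positions that differ: 3

3


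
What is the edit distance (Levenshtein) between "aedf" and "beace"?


Computing edit distance: "aedf" -> "beace"
DP table:
           b    e    a    c    e
      0    1    2    3    4    5
  a   1    1    2    2    3    4
  e   2    2    1    2    3    3
  d   3    3    2    2    3    4
  f   4    4    3    3    3    4
Edit distance = dp[4][5] = 4

4


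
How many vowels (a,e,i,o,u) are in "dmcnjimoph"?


Input: dmcnjimoph
Checking each character:
  'd' at position 0: consonant
  'm' at position 1: consonant
  'c' at position 2: consonant
  'n' at position 3: consonant
  'j' at position 4: consonant
  'i' at position 5: vowel (running total: 1)
  'm' at position 6: consonant
  'o' at position 7: vowel (running total: 2)
  'p' at position 8: consonant
  'h' at position 9: consonant
Total vowels: 2

2


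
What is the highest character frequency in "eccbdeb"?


Input: eccbdeb
Character counts:
  'b': 2
  'c': 2
  'd': 1
  'e': 2
Maximum frequency: 2

2


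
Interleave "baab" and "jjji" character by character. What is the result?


Interleaving "baab" and "jjji":
  Position 0: 'b' from first, 'j' from second => "bj"
  Position 1: 'a' from first, 'j' from second => "aj"
  Position 2: 'a' from first, 'j' from second => "aj"
  Position 3: 'b' from first, 'i' from second => "bi"
Result: bjajajbi

bjajajbi


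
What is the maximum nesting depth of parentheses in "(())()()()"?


Input: "(())()()()"
Tracking depth:
  Position 0 '(': depth becomes 1
  Position 1 '(': depth becomes 2
  Position 2 ')': depth becomes 1
  Position 3 ')': depth becomes 0
  Position 4 '(': depth becomes 1
  Position 5 ')': depth becomes 0
  Position 6 '(': depth becomes 1
  Position 7 ')': depth becomes 0
  Position 8 '(': depth becomes 1
  Position 9 ')': depth becomes 0
Maximum depth reached: 2

2


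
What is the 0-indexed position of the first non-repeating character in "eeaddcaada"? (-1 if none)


Input: eeaddcaada
Character frequencies:
  'a': 4
  'c': 1
  'd': 3
  'e': 2
Scanning left to right for freq == 1:
  Position 0 ('e'): freq=2, skip
  Position 1 ('e'): freq=2, skip
  Position 2 ('a'): freq=4, skip
  Position 3 ('d'): freq=3, skip
  Position 4 ('d'): freq=3, skip
  Position 5 ('c'): unique! => answer = 5

5


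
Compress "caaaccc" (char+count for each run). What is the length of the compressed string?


Input: caaaccc
Runs:
  'c' x 1 => "c1"
  'a' x 3 => "a3"
  'c' x 3 => "c3"
Compressed: "c1a3c3"
Compressed length: 6

6


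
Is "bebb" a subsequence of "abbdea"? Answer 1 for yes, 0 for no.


Check if "bebb" is a subsequence of "abbdea"
Greedy scan:
  Position 0 ('a'): no match needed
  Position 1 ('b'): matches sub[0] = 'b'
  Position 2 ('b'): no match needed
  Position 3 ('d'): no match needed
  Position 4 ('e'): matches sub[1] = 'e'
  Position 5 ('a'): no match needed
Only matched 2/4 characters => not a subsequence

0


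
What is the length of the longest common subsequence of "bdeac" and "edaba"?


LCS of "bdeac" and "edaba"
DP table:
           e    d    a    b    a
      0    0    0    0    0    0
  b   0    0    0    0    1    1
  d   0    0    1    1    1    1
  e   0    1    1    1    1    1
  a   0    1    1    2    2    2
  c   0    1    1    2    2    2
LCS length = dp[5][5] = 2

2


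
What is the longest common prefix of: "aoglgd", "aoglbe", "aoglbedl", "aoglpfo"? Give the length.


Words: aoglgd, aoglbe, aoglbedl, aoglpfo
  Position 0: all 'a' => match
  Position 1: all 'o' => match
  Position 2: all 'g' => match
  Position 3: all 'l' => match
  Position 4: ('g', 'b', 'b', 'p') => mismatch, stop
LCP = "aogl" (length 4)

4


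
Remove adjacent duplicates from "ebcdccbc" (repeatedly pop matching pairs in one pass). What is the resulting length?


Input: ebcdccbc
Stack-based adjacent duplicate removal:
  Read 'e': push. Stack: e
  Read 'b': push. Stack: eb
  Read 'c': push. Stack: ebc
  Read 'd': push. Stack: ebcd
  Read 'c': push. Stack: ebcdc
  Read 'c': matches stack top 'c' => pop. Stack: ebcd
  Read 'b': push. Stack: ebcdb
  Read 'c': push. Stack: ebcdbc
Final stack: "ebcdbc" (length 6)

6


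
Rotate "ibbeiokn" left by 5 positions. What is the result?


Input: "ibbeiokn", rotate left by 5
First 5 characters: "ibbei"
Remaining characters: "okn"
Concatenate remaining + first: "okn" + "ibbei" = "oknibbei"

oknibbei


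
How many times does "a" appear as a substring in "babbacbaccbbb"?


Searching for "a" in "babbacbaccbbb"
Scanning each position:
  Position 0: "b" => no
  Position 1: "a" => MATCH
  Position 2: "b" => no
  Position 3: "b" => no
  Position 4: "a" => MATCH
  Position 5: "c" => no
  Position 6: "b" => no
  Position 7: "a" => MATCH
  Position 8: "c" => no
  Position 9: "c" => no
  Position 10: "b" => no
  Position 11: "b" => no
  Position 12: "b" => no
Total occurrences: 3

3


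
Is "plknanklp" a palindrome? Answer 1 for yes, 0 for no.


Input: plknanklp
Reversed: plknanklp
  Compare pos 0 ('p') with pos 8 ('p'): match
  Compare pos 1 ('l') with pos 7 ('l'): match
  Compare pos 2 ('k') with pos 6 ('k'): match
  Compare pos 3 ('n') with pos 5 ('n'): match
Result: palindrome

1


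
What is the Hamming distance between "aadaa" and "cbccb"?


Comparing "aadaa" and "cbccb" position by position:
  Position 0: 'a' vs 'c' => differ
  Position 1: 'a' vs 'b' => differ
  Position 2: 'd' vs 'c' => differ
  Position 3: 'a' vs 'c' => differ
  Position 4: 'a' vs 'b' => differ
Total differences (Hamming distance): 5

5


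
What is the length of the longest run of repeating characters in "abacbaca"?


Input: "abacbaca"
Scanning for longest run:
  Position 1 ('b'): new char, reset run to 1
  Position 2 ('a'): new char, reset run to 1
  Position 3 ('c'): new char, reset run to 1
  Position 4 ('b'): new char, reset run to 1
  Position 5 ('a'): new char, reset run to 1
  Position 6 ('c'): new char, reset run to 1
  Position 7 ('a'): new char, reset run to 1
Longest run: 'a' with length 1

1


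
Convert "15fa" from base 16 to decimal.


Input: "15fa" in base 16
Positional expansion:
  Digit '1' (value 1) x 16^3 = 4096
  Digit '5' (value 5) x 16^2 = 1280
  Digit 'f' (value 15) x 16^1 = 240
  Digit 'a' (value 10) x 16^0 = 10
Sum = 5626

5626


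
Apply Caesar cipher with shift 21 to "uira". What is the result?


Caesar cipher: shift "uira" by 21
  'u' (pos 20) + 21 = pos 15 = 'p'
  'i' (pos 8) + 21 = pos 3 = 'd'
  'r' (pos 17) + 21 = pos 12 = 'm'
  'a' (pos 0) + 21 = pos 21 = 'v'
Result: pdmv

pdmv


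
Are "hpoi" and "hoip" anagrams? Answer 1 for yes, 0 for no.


Strings: "hpoi", "hoip"
Sorted first:  hiop
Sorted second: hiop
Sorted forms match => anagrams

1


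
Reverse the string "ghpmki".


Input: ghpmki
Reading characters right to left:
  Position 5: 'i'
  Position 4: 'k'
  Position 3: 'm'
  Position 2: 'p'
  Position 1: 'h'
  Position 0: 'g'
Reversed: ikmphg

ikmphg


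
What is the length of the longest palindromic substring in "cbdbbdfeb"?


Input: "cbdbbdfeb"
Checking substrings for palindromes:
  [2:6] "dbbd" (len 4) => palindrome
  [1:4] "bdb" (len 3) => palindrome
  [3:5] "bb" (len 2) => palindrome
Longest palindromic substring: "dbbd" with length 4

4


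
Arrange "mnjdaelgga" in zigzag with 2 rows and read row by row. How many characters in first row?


Zigzag "mnjdaelgga" into 2 rows:
Placing characters:
  'm' => row 0
  'n' => row 1
  'j' => row 0
  'd' => row 1
  'a' => row 0
  'e' => row 1
  'l' => row 0
  'g' => row 1
  'g' => row 0
  'a' => row 1
Rows:
  Row 0: "mjalg"
  Row 1: "ndega"
First row length: 5

5


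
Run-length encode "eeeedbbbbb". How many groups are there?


Input: eeeedbbbbb
Scanning for consecutive runs:
  Group 1: 'e' x 4 (positions 0-3)
  Group 2: 'd' x 1 (positions 4-4)
  Group 3: 'b' x 5 (positions 5-9)
Total groups: 3

3


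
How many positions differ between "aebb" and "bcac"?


Comparing "aebb" and "bcac" position by position:
  Position 0: 'a' vs 'b' => DIFFER
  Position 1: 'e' vs 'c' => DIFFER
  Position 2: 'b' vs 'a' => DIFFER
  Position 3: 'b' vs 'c' => DIFFER
Positions that differ: 4

4


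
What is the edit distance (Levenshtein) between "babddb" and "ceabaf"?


Computing edit distance: "babddb" -> "ceabaf"
DP table:
           c    e    a    b    a    f
      0    1    2    3    4    5    6
  b   1    1    2    3    3    4    5
  a   2    2    2    2    3    3    4
  b   3    3    3    3    2    3    4
  d   4    4    4    4    3    3    4
  d   5    5    5    5    4    4    4
  b   6    6    6    6    5    5    5
Edit distance = dp[6][6] = 5

5


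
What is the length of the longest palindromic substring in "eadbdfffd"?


Input: "eadbdfffd"
Checking substrings for palindromes:
  [4:9] "dfffd" (len 5) => palindrome
  [2:5] "dbd" (len 3) => palindrome
  [5:8] "fff" (len 3) => palindrome
  [5:7] "ff" (len 2) => palindrome
  [6:8] "ff" (len 2) => palindrome
Longest palindromic substring: "dfffd" with length 5

5


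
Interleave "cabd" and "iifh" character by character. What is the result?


Interleaving "cabd" and "iifh":
  Position 0: 'c' from first, 'i' from second => "ci"
  Position 1: 'a' from first, 'i' from second => "ai"
  Position 2: 'b' from first, 'f' from second => "bf"
  Position 3: 'd' from first, 'h' from second => "dh"
Result: ciaibfdh

ciaibfdh


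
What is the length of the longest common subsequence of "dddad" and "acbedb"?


LCS of "dddad" and "acbedb"
DP table:
           a    c    b    e    d    b
      0    0    0    0    0    0    0
  d   0    0    0    0    0    1    1
  d   0    0    0    0    0    1    1
  d   0    0    0    0    0    1    1
  a   0    1    1    1    1    1    1
  d   0    1    1    1    1    2    2
LCS length = dp[5][6] = 2

2


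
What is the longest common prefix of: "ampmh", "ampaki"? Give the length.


Words: ampmh, ampaki
  Position 0: all 'a' => match
  Position 1: all 'm' => match
  Position 2: all 'p' => match
  Position 3: ('m', 'a') => mismatch, stop
LCP = "amp" (length 3)

3


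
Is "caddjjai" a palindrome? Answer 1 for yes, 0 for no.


Input: caddjjai
Reversed: iajjddac
  Compare pos 0 ('c') with pos 7 ('i'): MISMATCH
  Compare pos 1 ('a') with pos 6 ('a'): match
  Compare pos 2 ('d') with pos 5 ('j'): MISMATCH
  Compare pos 3 ('d') with pos 4 ('j'): MISMATCH
Result: not a palindrome

0


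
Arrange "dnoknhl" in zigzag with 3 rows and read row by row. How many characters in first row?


Zigzag "dnoknhl" into 3 rows:
Placing characters:
  'd' => row 0
  'n' => row 1
  'o' => row 2
  'k' => row 1
  'n' => row 0
  'h' => row 1
  'l' => row 2
Rows:
  Row 0: "dn"
  Row 1: "nkh"
  Row 2: "ol"
First row length: 2

2


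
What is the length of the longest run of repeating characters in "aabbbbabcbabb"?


Input: "aabbbbabcbabb"
Scanning for longest run:
  Position 1 ('a'): continues run of 'a', length=2
  Position 2 ('b'): new char, reset run to 1
  Position 3 ('b'): continues run of 'b', length=2
  Position 4 ('b'): continues run of 'b', length=3
  Position 5 ('b'): continues run of 'b', length=4
  Position 6 ('a'): new char, reset run to 1
  Position 7 ('b'): new char, reset run to 1
  Position 8 ('c'): new char, reset run to 1
  Position 9 ('b'): new char, reset run to 1
  Position 10 ('a'): new char, reset run to 1
  Position 11 ('b'): new char, reset run to 1
  Position 12 ('b'): continues run of 'b', length=2
Longest run: 'b' with length 4

4


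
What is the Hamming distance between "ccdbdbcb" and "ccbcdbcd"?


Comparing "ccdbdbcb" and "ccbcdbcd" position by position:
  Position 0: 'c' vs 'c' => same
  Position 1: 'c' vs 'c' => same
  Position 2: 'd' vs 'b' => differ
  Position 3: 'b' vs 'c' => differ
  Position 4: 'd' vs 'd' => same
  Position 5: 'b' vs 'b' => same
  Position 6: 'c' vs 'c' => same
  Position 7: 'b' vs 'd' => differ
Total differences (Hamming distance): 3

3


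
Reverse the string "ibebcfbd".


Input: ibebcfbd
Reading characters right to left:
  Position 7: 'd'
  Position 6: 'b'
  Position 5: 'f'
  Position 4: 'c'
  Position 3: 'b'
  Position 2: 'e'
  Position 1: 'b'
  Position 0: 'i'
Reversed: dbfcbebi

dbfcbebi


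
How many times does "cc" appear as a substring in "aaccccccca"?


Searching for "cc" in "aaccccccca"
Scanning each position:
  Position 0: "aa" => no
  Position 1: "ac" => no
  Position 2: "cc" => MATCH
  Position 3: "cc" => MATCH
  Position 4: "cc" => MATCH
  Position 5: "cc" => MATCH
  Position 6: "cc" => MATCH
  Position 7: "cc" => MATCH
  Position 8: "ca" => no
Total occurrences: 6

6
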